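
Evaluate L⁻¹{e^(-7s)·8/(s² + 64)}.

L⁻¹{8/(s² + 64)} = sin(8t). By the time shift theorem, L⁻¹{e^(-as)F(s)} = u(t-a)f(t-a) with a=7, so L⁻¹{e^(-7s)·8/(s² + 64)} = u(t-7)·sin(8(t-7))

Final answer: u(t-7)·sin(8(t-7))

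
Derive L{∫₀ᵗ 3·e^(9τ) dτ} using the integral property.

L{∫₀ᵗ f(τ)dτ} = F(s)/s with F(s) = 3/(s-9), so L{∫₀ᵗ 3·e^(9τ) dτ} = 3/(s(s-9))

Final answer: 3/(s(s-9))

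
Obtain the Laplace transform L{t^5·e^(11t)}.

L{t^n·e^(at)} = n!/(s-a)^(n+1), so L{t^5·e^(11t)} = 120/(s-11)^6

Final answer: 120/(s-11)^6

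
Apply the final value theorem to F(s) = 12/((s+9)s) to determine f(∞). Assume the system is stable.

f(∞) = lim_{s→0} sF(s) = lim_{s→0} 12/(s+9) = 4/3

Final answer: 4/3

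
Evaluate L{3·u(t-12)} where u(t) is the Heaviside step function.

L{u(t-a)} = e^(-as)/s. Here a=12, so L{u(t-12)} = e^(-12s)/s, and L{3·u(t-12)} = 3·e^(-12s)/s

Final answer: 3·e^(-12s)/s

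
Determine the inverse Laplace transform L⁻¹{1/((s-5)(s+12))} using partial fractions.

Decompose: A/(s-5) + B/(s+12). A = 1/17, B = -1/17. f(t) = (e^(5t) - e^(-12t))/17

Final answer: (e^(5t) - e^(-12t))/17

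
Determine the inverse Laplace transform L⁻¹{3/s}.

L⁻¹{c/s} = c, so L⁻¹{3/s} = 3

Final answer: 3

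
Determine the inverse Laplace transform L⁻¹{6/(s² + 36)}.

L⁻¹{6/(s² + 36)} = sin(6t)

Final answer: sin(6t)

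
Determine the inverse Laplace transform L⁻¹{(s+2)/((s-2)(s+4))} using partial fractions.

Using partial fractions, f(t) = (4e^(2t) + 2e^(-4t))/6

Final answer: (4e^(2t) + 2e^(-4t))/6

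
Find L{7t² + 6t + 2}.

L{7t² + 6t + 2} = 7·2/s³ + 6/s² + 2/s = 14/s³ + 6/s² + 2/s

Final answer: 14/s³ + 6/s² + 2/s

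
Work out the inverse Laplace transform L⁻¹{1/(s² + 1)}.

L⁻¹{1/(s² + 1)} = sin(t)

Final answer: sin(t)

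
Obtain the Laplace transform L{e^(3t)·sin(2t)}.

L{e^(at)·sin(ωt)} = ω/((s-a)² + ω²), so L{e^(3t)·sin(2t)} = 2/((s-3)² + 4)

Final answer: 2/((s-3)² + 4)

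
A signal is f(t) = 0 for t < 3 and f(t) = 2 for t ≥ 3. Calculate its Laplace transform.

f(t) = 2·u(t-3). L{u(t-3)} = e^(-3s)/s, so L{f(t)} = 2·e^(-3s)/s

Final answer: 2·e^(-3s)/s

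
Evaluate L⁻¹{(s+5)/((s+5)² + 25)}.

Using frequency shift: L⁻¹{(s-a)/((s-a)² + b²)} = e^(at)cos(bt). Here a=-5, b=5

Final answer: e^(-5t)·cos(5t)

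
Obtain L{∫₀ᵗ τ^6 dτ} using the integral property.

L{∫₀ᵗ f(τ)dτ} = F(s)/s with f(t) = t^6. F(s) = 720/s^7, so L{∫₀ᵗ τ^6 dτ} = (720/s^7)/s = 720/s^8. (Check: ∫₀ᵗ τ^6 dτ = t^7/7.)

Final answer: 720/s^8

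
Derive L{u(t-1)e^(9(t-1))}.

u(t-a)f(t-a) with f(t)=e^(9t). L{e^(9t)} = 1/(s-9). By time shift: e^(-s)/(s-9)

Final answer: e^(-s)/(s-9)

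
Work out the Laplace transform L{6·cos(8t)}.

L{cos(ωt)} = s/(s² + ω²), so L{cos(8t)} = s/(s² + 64). Then L{6·cos(8t)} = 6·s/(s² + 64) = 6s/(s² + 64)

Final answer: 6s/(s² + 64)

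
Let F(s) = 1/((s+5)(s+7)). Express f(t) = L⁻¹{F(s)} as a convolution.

1/((s+5)(s+7)) = (1/(s+5))·(1/(s+7)) = L{e^(-5t)}·L{e^(-7t)}. So f(t) = e^(-5t)*e^(-7t) = ∫₀ᵗ e^(-5τ)·e^(-7(t-τ)) dτ

Final answer: ∫₀ᵗ e^(-5τ)·e^(-7(t-τ)) dτ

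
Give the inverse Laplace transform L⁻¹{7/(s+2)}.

L⁻¹{1/(s-a)} = e^(at), so L⁻¹{1/(s+2)} = e^(-2t), and L⁻¹{7/(s+2)} = 7·e^(-2t)

Final answer: 7·e^(-2t)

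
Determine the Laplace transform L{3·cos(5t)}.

L{cos(ωt)} = s/(s² + ω²), so L{cos(5t)} = s/(s² + 25). Then L{3·cos(5t)} = 3·s/(s² + 25) = 3s/(s² + 25)

Final answer: 3s/(s² + 25)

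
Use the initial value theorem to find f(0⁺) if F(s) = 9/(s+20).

f(0⁺) = lim_{s→∞} s·9/(s+20) = lim_{s→∞} 9s/(s+20) = 9

Final answer: 9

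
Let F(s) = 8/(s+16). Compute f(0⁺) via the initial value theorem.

f(0⁺) = lim_{s→∞} s·8/(s+16) = lim_{s→∞} 8s/(s+16) = 8

Final answer: 8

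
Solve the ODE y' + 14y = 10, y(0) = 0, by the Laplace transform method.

sY + 14Y = 10/s. Y = 10/(s(s+14)). Partial fractions: Y = 5/7/s - 5/7/(s+14)

Final answer: y(t) = 5/7(1 - e^(-14t))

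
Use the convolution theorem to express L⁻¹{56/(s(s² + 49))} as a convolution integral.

56/(s(s² + 49)) = (1/s)·(56/(s² + 49)) = L{1}·L{8·sin(7t)}. So f(t) = 1*(8·sin(7t)) = ∫₀ᵗ 8·sin(7τ) dτ

Final answer: ∫₀ᵗ 8·sin(7τ) dτ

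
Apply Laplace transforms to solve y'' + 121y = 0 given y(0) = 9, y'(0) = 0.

L{y''} + 121L{y} = 0. s²Y - 9s - 0 + 121Y = 0. Y(s² + 121) = 9s. Y = (9s)/(s² + 121). Inverting: y(t) = 9cos(11t)

Final answer: y(t) = 9cos(11t)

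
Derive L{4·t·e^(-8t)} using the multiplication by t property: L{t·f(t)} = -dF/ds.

Using L{t^n·e^(at)} = n!/(s-a)^(n+1), L{t·e^(-8t)} = 1/(s+8)^2, so L{4·t·e^(-8t)} = 4·1/(s+8)^2 = 4/(s+8)^2

Final answer: 4/(s+8)^2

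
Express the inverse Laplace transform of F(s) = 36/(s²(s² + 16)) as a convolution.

36/(s²(s² + 16)) = (1/s²)·(36/(s² + 16)) = L{t}·L{9·sin(4t)}. So f(t) = t*(9·sin(4t)) = ∫₀ᵗ 9τ·sin(4(t-τ)) dτ

Final answer: ∫₀ᵗ 9τ·sin(4(t-τ)) dτ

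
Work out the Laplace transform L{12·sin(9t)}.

L{sin(ωt)} = ω/(s² + ω²), so L{sin(9t)} = 9/(s² + 81). Then L{12·sin(9t)} = 12·9/(s² + 81) = 108/(s² + 81)

Final answer: 108/(s² + 81)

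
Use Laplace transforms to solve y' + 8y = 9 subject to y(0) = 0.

sY + 8Y = 9/s. Y = 9/(s(s+8)). Partial fractions: Y = 9/8/s - 9/8/(s+8)

Final answer: y(t) = 9/8(1 - e^(-8t))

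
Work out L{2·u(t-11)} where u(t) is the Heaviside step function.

L{u(t-a)} = e^(-as)/s. Here a=11, so L{u(t-11)} = e^(-11s)/s, and L{2·u(t-11)} = 2·e^(-11s)/s

Final answer: 2·e^(-11s)/s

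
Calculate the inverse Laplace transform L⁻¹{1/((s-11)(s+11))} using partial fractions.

Decompose: A/(s-11) + B/(s+11). A = 1/22, B = -1/22. f(t) = (e^(11t) - e^(-11t))/22

Final answer: (e^(11t) - e^(-11t))/22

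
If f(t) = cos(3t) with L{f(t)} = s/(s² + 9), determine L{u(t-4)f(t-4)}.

Time shift theorem: L{u(t-a)f(t-a)} = e^(-as)F(s). Here a=4, F(s) = s/(s² + 9), so L{u(t-4)f(t-4)} = e^(-4s)·s/(s² + 9)

Final answer: e^(-4s)·s/(s² + 9)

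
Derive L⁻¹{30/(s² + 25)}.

This is the form c·a/(s² + a²) with a = 5, c = 6. L⁻¹ = 6·sin(5t)

Final answer: 6·sin(5t)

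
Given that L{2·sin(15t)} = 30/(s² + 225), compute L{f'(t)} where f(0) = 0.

L{f'(t)} = s·F(s) - f(0) = s·30/(s² + 225) - 0 = 30s/(s² + 225)

Final answer: 30s/(s² + 225)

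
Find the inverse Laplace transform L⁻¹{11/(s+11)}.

L⁻¹{1/(s-a)} = e^(at), so L⁻¹{1/(s+11)} = e^(-11t), and L⁻¹{11/(s+11)} = 11·e^(-11t)

Final answer: 11·e^(-11t)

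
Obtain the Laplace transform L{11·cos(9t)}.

L{cos(ωt)} = s/(s² + ω²), so L{cos(9t)} = s/(s² + 81). Then L{11·cos(9t)} = 11·s/(s² + 81) = 11s/(s² + 81)

Final answer: 11s/(s² + 81)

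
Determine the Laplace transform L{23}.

L{23} = 23 · L{1} = 23/s

Final answer: 23/s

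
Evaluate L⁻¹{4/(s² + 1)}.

This is the form c·a/(s² + a²) with a = 1, c = 4. L⁻¹ = 4·sin(t)

Final answer: 4·sin(t)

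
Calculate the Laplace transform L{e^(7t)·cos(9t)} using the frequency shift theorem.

Frequency shift: L{e^(at)f(t)} = F(s-a). L{e^(7t)·cos(9t)} = (s-7)/((s-7)² + 81)

Final answer: (s-7)/((s-7)² + 81)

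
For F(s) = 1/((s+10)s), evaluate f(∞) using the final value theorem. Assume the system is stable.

f(∞) = lim_{s→0} sF(s) = lim_{s→0} 1/(s+10) = 1/10

Final answer: 1/10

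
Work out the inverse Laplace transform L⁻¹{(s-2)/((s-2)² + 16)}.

Using frequency shift, L⁻¹{(s-2)/((s-2)² + 16)} = e^(2t)·cos(4t)

Final answer: e^(2t)·cos(4t)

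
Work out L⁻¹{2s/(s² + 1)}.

This is the form c·s/(s² + a²) with a = 1, c = 2. L⁻¹ = 2·cos(t)

Final answer: 2·cos(t)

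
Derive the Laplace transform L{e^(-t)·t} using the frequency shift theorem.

L{e^(at)·t^n} = n!/(s-a)^(n+1), so L{e^(-t)·t} = 1/(s+1)^2

Final answer: 1/(s+1)^2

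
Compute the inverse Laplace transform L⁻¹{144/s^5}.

L⁻¹{n!/s^(n+1)} = t^n with n=4. So L⁻¹{24/s^5} = t^4, and L⁻¹{144/s^5} = (144/24)·t^4 = 6·t^4

Final answer: 6·t^4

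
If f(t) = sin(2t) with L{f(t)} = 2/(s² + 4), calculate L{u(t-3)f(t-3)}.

Time shift theorem: L{u(t-a)f(t-a)} = e^(-as)F(s). Here a=3, F(s) = 2/(s² + 4), so L{u(t-3)f(t-3)} = e^(-3s)·2/(s² + 4)

Final answer: e^(-3s)·2/(s² + 4)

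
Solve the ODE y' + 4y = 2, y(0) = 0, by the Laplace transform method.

sY + 4Y = 2/s. Y = 2/(s(s+4)). Partial fractions: Y = 1/2/s - 1/2/(s+4)

Final answer: y(t) = 1/2(1 - e^(-4t))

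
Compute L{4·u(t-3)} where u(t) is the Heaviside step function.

L{u(t-a)} = e^(-as)/s. Here a=3, so L{u(t-3)} = e^(-3s)/s, and L{4·u(t-3)} = 4·e^(-3s)/s

Final answer: 4·e^(-3s)/s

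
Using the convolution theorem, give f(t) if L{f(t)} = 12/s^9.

12/s^9 = (12/s)·(1/s^8) = L{12}·L{t^7/5040}. By convolution, f(t) = 12*t^7/5040 = ∫₀ᵗ 12·τ^7/5040 dτ = 12·t^8/40320

Final answer: 12·t^8/40320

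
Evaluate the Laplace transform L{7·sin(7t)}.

L{sin(ωt)} = ω/(s² + ω²), so L{sin(7t)} = 7/(s² + 49). Then L{7·sin(7t)} = 7·7/(s² + 49) = 49/(s² + 49)

Final answer: 49/(s² + 49)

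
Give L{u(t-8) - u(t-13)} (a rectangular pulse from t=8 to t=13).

L{u(t-a)} = e^(-as)/s. L{u(t-8) - u(t-13)} = (e^(-8s) - e^(-13s))/s

Final answer: (e^(-8s) - e^(-13s))/s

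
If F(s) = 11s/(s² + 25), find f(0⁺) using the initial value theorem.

f(0⁺) = lim_{s→∞} s·11s/(s² + 25) = lim_{s→∞} 11s²/(s² + 25) = 11

Final answer: 11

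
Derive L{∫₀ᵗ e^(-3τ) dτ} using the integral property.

L{∫₀ᵗ f(τ)dτ} = F(s)/s with F(s) = 1/(s+3), so L{∫₀ᵗ e^(-3τ) dτ} = 1/(s(s+3))

Final answer: 1/(s(s+3))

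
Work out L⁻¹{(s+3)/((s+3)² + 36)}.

Using frequency shift: L⁻¹{(s-a)/((s-a)² + b²)} = e^(at)cos(bt). Here a=-3, b=6

Final answer: e^(-3t)·cos(6t)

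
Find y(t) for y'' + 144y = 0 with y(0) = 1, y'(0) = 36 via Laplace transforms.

L{y''} + 144L{y} = 0. s²Y - s - 36 + 144Y = 0. Y(s² + 144) = s + 36. Y = (s + 36)/(s² + 144). Inverting: y(t) = cos(12t) + 3sin(12t)

Final answer: y(t) = cos(12t) + 3sin(12t)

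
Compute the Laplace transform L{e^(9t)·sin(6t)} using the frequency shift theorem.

Frequency shift: L{e^(at)f(t)} = F(s-a). L{e^(9t)·sin(6t)} = 6/((s-9)² + 36)

Final answer: 6/((s-9)² + 36)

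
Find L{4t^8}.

L{t^n} = n!/s^(n+1). So L{4t^8} = 4·8!/s^9 = 161280/s^9

Final answer: 161280/s^9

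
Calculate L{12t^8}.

L{t^n} = n!/s^(n+1). So L{12t^8} = 12·8!/s^9 = 483840/s^9

Final answer: 483840/s^9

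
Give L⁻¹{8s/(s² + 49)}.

This is the form c·s/(s² + a²) with a = 7, c = 8. L⁻¹ = 8·cos(7t)

Final answer: 8·cos(7t)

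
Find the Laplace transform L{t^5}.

L{t^n} = n!/s^(n+1), so L{t^5} = 120/s^6

Final answer: 120/s^6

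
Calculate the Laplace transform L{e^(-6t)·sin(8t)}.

L{e^(at)·sin(ωt)} = ω/((s-a)² + ω²), so L{e^(-6t)·sin(8t)} = 8/((s+6)² + 64)

Final answer: 8/((s+6)² + 64)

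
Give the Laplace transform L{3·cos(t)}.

L{cos(ωt)} = s/(s² + ω²), so L{cos(t)} = s/(s² + 1). Then L{3·cos(t)} = 3·s/(s² + 1) = 3s/(s² + 1)

Final answer: 3s/(s² + 1)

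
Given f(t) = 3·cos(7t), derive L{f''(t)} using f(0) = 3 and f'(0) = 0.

F(s) = 3s/(s² + 49). L{f''(t)} = s²F(s) - sf(0) - f'(0) = 3s³/(s² + 49) - 3s = (3s³ - 3s(s² + 49))/(s² + 49) = -147s/(s² + 49)

Final answer: -147s/(s² + 49)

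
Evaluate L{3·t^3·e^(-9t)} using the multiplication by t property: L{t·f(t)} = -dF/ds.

Using L{t^n·e^(at)} = n!/(s-a)^(n+1), L{t^3·e^(-9t)} = 6/(s+9)^4, so L{3·t^3·e^(-9t)} = 3·6/(s+9)^4 = 18/(s+9)^4

Final answer: 18/(s+9)^4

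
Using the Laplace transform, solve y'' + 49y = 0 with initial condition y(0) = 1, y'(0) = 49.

L{y''} + 49L{y} = 0. s²Y - s - 49 + 49Y = 0. Y(s² + 49) = s + 49. Y = (s + 49)/(s² + 49). Inverting: y(t) = cos(7t) + 7sin(7t)

Final answer: y(t) = cos(7t) + 7sin(7t)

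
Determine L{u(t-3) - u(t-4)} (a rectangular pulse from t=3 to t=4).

L{u(t-a)} = e^(-as)/s. L{u(t-3) - u(t-4)} = (e^(-3s) - e^(-4s))/s

Final answer: (e^(-3s) - e^(-4s))/s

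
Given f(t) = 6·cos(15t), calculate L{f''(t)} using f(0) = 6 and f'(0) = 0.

F(s) = 6s/(s² + 225). L{f''(t)} = s²F(s) - sf(0) - f'(0) = 6s³/(s² + 225) - 6s = (6s³ - 6s(s² + 225))/(s² + 225) = -1350s/(s² + 225)

Final answer: -1350s/(s² + 225)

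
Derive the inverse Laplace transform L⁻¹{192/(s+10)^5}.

L⁻¹{n!/(s-a)^(n+1)} = t^n·e^(at) with n=4, a=-10. So L⁻¹{24/(s+10)^5} = t^4·e^(-10t), and L⁻¹{192/(s+10)^5} = (192/24)·t^4·e^(-10t) = 8·t^4·e^(-10t)

Final answer: 8·t^4·e^(-10t)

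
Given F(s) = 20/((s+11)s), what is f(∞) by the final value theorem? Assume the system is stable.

f(∞) = lim_{s→0} sF(s) = lim_{s→0} 20/(s+11) = 20/11

Final answer: 20/11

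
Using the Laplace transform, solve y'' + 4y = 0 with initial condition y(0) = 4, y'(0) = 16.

L{y''} + 4L{y} = 0. s²Y - 4s - 16 + 4Y = 0. Y(s² + 4) = 4s + 16. Y = (4s + 16)/(s² + 4). Inverting: y(t) = 4cos(2t) + 8sin(2t)

Final answer: y(t) = 4cos(2t) + 8sin(2t)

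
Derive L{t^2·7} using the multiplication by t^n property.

L{7} = 7/s. d^1/ds^1[1/s] = -1/s². d^2/ds^2[1/s] = 2/s^3. So L{t^2} = (-1)^{2}·2/s^3 = 2/s^3. Then L{t^2·7} = 7·2/s^3 = 14/s^3

Final answer: 14/s^3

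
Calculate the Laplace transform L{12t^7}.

L{12t^7} = 12 · L{t^7} = 12 · 5040/s^8 = 60480/s^8

Final answer: 60480/s^8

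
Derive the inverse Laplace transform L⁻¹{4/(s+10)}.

L⁻¹{1/(s-a)} = e^(at), so L⁻¹{1/(s+10)} = e^(-10t), and L⁻¹{4/(s+10)} = 4·e^(-10t)

Final answer: 4·e^(-10t)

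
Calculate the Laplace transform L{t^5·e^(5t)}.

L{t^n·e^(at)} = n!/(s-a)^(n+1), so L{t^5·e^(5t)} = 120/(s-5)^6

Final answer: 120/(s-5)^6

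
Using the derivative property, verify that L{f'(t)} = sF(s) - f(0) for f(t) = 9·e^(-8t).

f'(t) = -72e^(-8t). Direct: L{f'(t)} = -72/(s+8). Property: s·9/(s+8) - 9 = (9s - 9(s+8))/(s+8) = -72/(s+8). ✓

Final answer: -72/(s+8)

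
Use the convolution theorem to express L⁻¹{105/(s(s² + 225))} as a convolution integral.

105/(s(s² + 225)) = (1/s)·(105/(s² + 225)) = L{1}·L{7·sin(15t)}. So f(t) = 1*(7·sin(15t)) = ∫₀ᵗ 7·sin(15τ) dτ

Final answer: ∫₀ᵗ 7·sin(15τ) dτ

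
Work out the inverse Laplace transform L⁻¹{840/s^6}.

L⁻¹{n!/s^(n+1)} = t^n with n=5. So L⁻¹{120/s^6} = t^5, and L⁻¹{840/s^6} = (840/120)·t^5 = 7·t^5

Final answer: 7·t^5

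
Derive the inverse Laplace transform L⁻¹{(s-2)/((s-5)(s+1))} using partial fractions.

Using partial fractions, f(t) = (3e^(5t) + 3e^(-t))/6

Final answer: (3e^(5t) + 3e^(-t))/6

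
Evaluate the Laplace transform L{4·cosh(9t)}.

L{cosh(ωt)} = s/(s² - ω²), so L{cosh(9t)} = s/(s² - 81). Then L{4·cosh(9t)} = 4·s/(s² - 81) = 4s/(s² - 81)

Final answer: 4s/(s² - 81)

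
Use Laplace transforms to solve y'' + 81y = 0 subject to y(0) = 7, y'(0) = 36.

L{y''} + 81L{y} = 0. s²Y - 7s - 36 + 81Y = 0. Y(s² + 81) = 7s + 36. Y = (7s + 36)/(s² + 81). Inverting: y(t) = 7cos(9t) + 4sin(9t)

Final answer: y(t) = 7cos(9t) + 4sin(9t)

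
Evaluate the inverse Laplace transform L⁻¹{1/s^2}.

L⁻¹{n!/s^(n+1)} = t^n with n=1. So L⁻¹{1/s^2} = t

Final answer: t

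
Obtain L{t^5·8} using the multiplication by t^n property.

L{8} = 8/s. d^1/ds^1[1/s] = -1/s². d^2/ds^2[1/s] = 2/s^3. d^3/ds^3[1/s] = -6/s^4. d^4/ds^4[1/s] = 24/s^5. d^5/ds^5[1/s] = -120/s^6. So L{t^5} = (-1)^{5}·-120/s^6 = 120/s^6. Then L{t^5·8} = 8·120/s^6 = 960/s^6

Final answer: 960/s^6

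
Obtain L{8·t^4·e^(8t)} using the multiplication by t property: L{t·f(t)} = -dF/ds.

Using L{t^n·e^(at)} = n!/(s-a)^(n+1), L{t^4·e^(8t)} = 24/(s-8)^5, so L{8·t^4·e^(8t)} = 8·24/(s-8)^5 = 192/(s-8)^5

Final answer: 192/(s-8)^5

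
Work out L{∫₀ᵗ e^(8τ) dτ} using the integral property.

L{∫₀ᵗ f(τ)dτ} = F(s)/s with F(s) = 1/(s-8), so L{∫₀ᵗ e^(8τ) dτ} = 1/(s(s-8))

Final answer: 1/(s(s-8))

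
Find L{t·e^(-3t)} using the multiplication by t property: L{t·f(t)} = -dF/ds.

Using L{t^n·e^(at)} = n!/(s-a)^(n+1), L{t·e^(-3t)} = 1/(s+3)^2

Final answer: 1/(s+3)^2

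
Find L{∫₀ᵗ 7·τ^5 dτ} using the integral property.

L{∫₀ᵗ f(τ)dτ} = F(s)/s with f(t) = 7t^5. F(s) = 840/s^6, so L{∫₀ᵗ 7·τ^5 dτ} = (840/s^6)/s = 840/s^7. (Check: ∫₀ᵗ 7·τ^5 dτ = 7t^6/6.)

Final answer: 840/s^7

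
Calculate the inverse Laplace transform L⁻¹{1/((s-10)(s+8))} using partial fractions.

Decompose: A/(s-10) + B/(s+8). A = 1/18, B = -1/18. f(t) = (e^(10t) - e^(-8t))/18

Final answer: (e^(10t) - e^(-8t))/18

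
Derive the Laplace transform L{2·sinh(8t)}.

L{sinh(ωt)} = ω/(s² - ω²), so L{sinh(8t)} = 8/(s² - 64). Then L{2·sinh(8t)} = 2·8/(s² - 64) = 16/(s² - 64)

Final answer: 16/(s² - 64)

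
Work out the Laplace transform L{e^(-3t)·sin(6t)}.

L{e^(at)·sin(ωt)} = ω/((s-a)² + ω²), so L{e^(-3t)·sin(6t)} = 6/((s+3)² + 36)

Final answer: 6/((s+3)² + 36)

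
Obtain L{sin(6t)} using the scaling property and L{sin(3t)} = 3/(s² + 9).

Using L{f(at)} = (1/a)F(s/a) with a=2: L{sin(6t)} = (1/2) · 3/((s/2)² + 9) = (1/2) · 3·4/(s² + 36) = 6/(s² + 36)

Final answer: 6/(s² + 36)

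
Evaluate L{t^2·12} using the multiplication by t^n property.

L{12} = 12/s. d^1/ds^1[1/s] = -1/s². d^2/ds^2[1/s] = 2/s^3. So L{t^2} = (-1)^{2}·2/s^3 = 2/s^3. Then L{t^2·12} = 12·2/s^3 = 24/s^3

Final answer: 24/s^3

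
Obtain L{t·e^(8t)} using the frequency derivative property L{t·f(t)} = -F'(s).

L{e^(8t)} = 1/(s-8). By frequency derivative: L{t·e^(8t)} = -d/ds[1/(s-8)] = -(-1)/(s-8)² = 1/(s-8)²

Final answer: 1/(s-8)²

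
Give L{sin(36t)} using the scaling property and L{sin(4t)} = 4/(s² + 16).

Using L{f(at)} = (1/a)F(s/a) with a=9: L{sin(36t)} = (1/9) · 4/((s/9)² + 16) = (1/9) · 4·81/(s² + 1296) = 36/(s² + 1296)

Final answer: 36/(s² + 1296)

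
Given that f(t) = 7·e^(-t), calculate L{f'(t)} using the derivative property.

f(0) = 7, F(s) = 7/(s+1). L{f'(t)} = s·F(s) - f(0) = 7s/(s+1) - 7 = (7s - 7(s+1))/(s+1) = -7/(s+1)

Final answer: -7/(s+1)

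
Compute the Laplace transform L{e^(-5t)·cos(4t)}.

L{e^(at)·cos(ωt)} = (s-a)/((s-a)² + ω²), so L{e^(-5t)·cos(4t)} = (s+5)/((s+5)² + 16)

Final answer: (s+5)/((s+5)² + 16)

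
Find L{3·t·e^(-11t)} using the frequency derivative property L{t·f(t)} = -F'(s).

L{e^(-11t)} = 1/(s+11). By frequency derivative: L{t·e^(-11t)} = -d/ds[1/(s+11)] = -(-1)/(s+11)² = 1/(s+11)². Then L{3·t·e^(-11t)} = 3·1/(s+11)² = 3/(s+11)²

Final answer: 3/(s+11)²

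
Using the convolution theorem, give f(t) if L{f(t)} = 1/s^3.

1/s^3 = (1/s)·(1/s^2) = L{1}·L{t}. By convolution, f(t) = 1*t = ∫₀ᵗ 1·τ dτ = t²/2

Final answer: t²/2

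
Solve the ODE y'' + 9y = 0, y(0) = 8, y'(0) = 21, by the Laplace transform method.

L{y''} + 9L{y} = 0. s²Y - 8s - 21 + 9Y = 0. Y(s² + 9) = 8s + 21. Y = (8s + 21)/(s² + 9). Inverting: y(t) = 8cos(3t) + 7sin(3t)

Final answer: y(t) = 8cos(3t) + 7sin(3t)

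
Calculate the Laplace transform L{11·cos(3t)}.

L{cos(ωt)} = s/(s² + ω²), so L{cos(3t)} = s/(s² + 9). Then L{11·cos(3t)} = 11·s/(s² + 9) = 11s/(s² + 9)

Final answer: 11s/(s² + 9)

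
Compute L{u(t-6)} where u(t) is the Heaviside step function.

L{u(t-a)} = e^(-as)/s. Here a=6, so L{u(t-6)} = e^(-6s)/s

Final answer: e^(-6s)/s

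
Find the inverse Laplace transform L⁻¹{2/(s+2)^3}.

L⁻¹{n!/(s-a)^(n+1)} = t^n·e^(at), so L⁻¹{2/(s+2)^3} = t^2·e^(-2t)

Final answer: t^2·e^(-2t)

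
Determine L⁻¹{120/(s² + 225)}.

This is the form c·a/(s² + a²) with a = 15, c = 8. L⁻¹ = 8·sin(15t)

Final answer: 8·sin(15t)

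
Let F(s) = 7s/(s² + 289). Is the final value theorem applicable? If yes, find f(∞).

The final value theorem requires all poles of sF(s) in the left half-plane. sF(s) = 7s²/(s² + 289) has poles at s = ±17i (imaginary axis). Theorem does NOT apply (oscillatory system).

Final answer: Not applicable (oscillatory)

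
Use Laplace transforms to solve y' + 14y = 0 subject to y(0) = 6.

L{y'} + 14L{y} = 0. sY - 6 + 14Y = 0. Y(s+14) = 6. Y = 6/(s+14)

Final answer: y(t) = 6e^(-14t)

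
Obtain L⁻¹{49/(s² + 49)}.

This is the form c·a/(s² + a²) with a = 7, c = 7. L⁻¹ = 7·sin(7t)

Final answer: 7·sin(7t)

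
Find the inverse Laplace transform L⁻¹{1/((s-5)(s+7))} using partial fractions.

Decompose: A/(s-5) + B/(s+7). A = 1/12, B = -1/12. f(t) = (e^(5t) - e^(-7t))/12

Final answer: (e^(5t) - e^(-7t))/12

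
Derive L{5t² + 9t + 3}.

L{5t² + 9t + 3} = 5·2/s³ + 9/s² + 3/s = 10/s³ + 9/s² + 3/s

Final answer: 10/s³ + 9/s² + 3/s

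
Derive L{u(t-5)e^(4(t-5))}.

u(t-a)f(t-a) with f(t)=e^(4t). L{e^(4t)} = 1/(s-4). By time shift: e^(-5s)/(s-4)

Final answer: e^(-5s)/(s-4)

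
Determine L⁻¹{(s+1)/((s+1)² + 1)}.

Using frequency shift: L⁻¹{(s-a)/((s-a)² + b²)} = e^(at)cos(bt). Here a=-1, b=1

Final answer: e^(-t)·cos(t)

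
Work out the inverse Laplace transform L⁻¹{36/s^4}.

L⁻¹{n!/s^(n+1)} = t^n with n=3. So L⁻¹{6/s^4} = t^3, and L⁻¹{36/s^4} = (36/6)·t^3 = 6·t^3

Final answer: 6·t^3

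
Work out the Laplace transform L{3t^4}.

L{3t^4} = 3 · L{t^4} = 3 · 24/s^5 = 72/s^5

Final answer: 72/s^5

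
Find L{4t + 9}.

L{4t + 9} = 4·L{t} + 9·L{1} = 4/s² + 9/s

Final answer: 4/s² + 9/s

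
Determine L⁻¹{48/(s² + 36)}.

This is the form c·a/(s² + a²) with a = 6, c = 8. L⁻¹ = 8·sin(6t)

Final answer: 8·sin(6t)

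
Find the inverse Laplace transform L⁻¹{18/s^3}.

L⁻¹{n!/s^(n+1)} = t^n with n=2. So L⁻¹{2/s^3} = t^2, and L⁻¹{18/s^3} = (18/2)·t^2 = 9·t^2

Final answer: 9·t^2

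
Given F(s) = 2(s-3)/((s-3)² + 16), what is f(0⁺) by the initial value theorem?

f(0⁺) = lim_{s→∞} sF(s) = lim_{s→∞} 2s(s-3)/((s-3)² + 16) = 2

Final answer: 2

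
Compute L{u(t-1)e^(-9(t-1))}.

u(t-a)f(t-a) with f(t)=e^(-9t). L{e^(-9t)} = 1/(s+9). By time shift: e^(-s)/(s+9)

Final answer: e^(-s)/(s+9)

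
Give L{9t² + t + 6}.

L{9t² + t + 6} = 9·2/s³ + 1/s² + 6/s = 18/s³ + 1/s² + 6/s

Final answer: 18/s³ + 1/s² + 6/s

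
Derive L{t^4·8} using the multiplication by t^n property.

L{8} = 8/s. d^1/ds^1[1/s] = -1/s². d^2/ds^2[1/s] = 2/s^3. d^3/ds^3[1/s] = -6/s^4. d^4/ds^4[1/s] = 24/s^5. So L{t^4} = (-1)^{4}·24/s^5 = 24/s^5. Then L{t^4·8} = 8·24/s^5 = 192/s^5

Final answer: 192/s^5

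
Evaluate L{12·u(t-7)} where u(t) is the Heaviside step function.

L{u(t-a)} = e^(-as)/s. Here a=7, so L{u(t-7)} = e^(-7s)/s, and L{12·u(t-7)} = 12·e^(-7s)/s

Final answer: 12·e^(-7s)/s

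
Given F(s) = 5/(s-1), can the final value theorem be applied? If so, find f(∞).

sF(s) = 5s/(s-1) has a pole at s = 1 in the right half-plane. Theorem does NOT apply (unstable system; f(t) = 5·e^t grows without bound).

Final answer: Not applicable (unstable)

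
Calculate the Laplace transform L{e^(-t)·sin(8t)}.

L{e^(at)·sin(ωt)} = ω/((s-a)² + ω²), so L{e^(-t)·sin(8t)} = 8/((s+1)² + 64)

Final answer: 8/((s+1)² + 64)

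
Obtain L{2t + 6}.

L{2t + 6} = 2·L{t} + 6·L{1} = 2/s² + 6/s

Final answer: 2/s² + 6/s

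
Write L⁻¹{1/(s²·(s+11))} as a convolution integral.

1/(s²·(s+11)) = (1/s^2)·(1/(s+11)) = L{t}·L{e^(-11t)}. So f(t) = t*e^(-11t) = ∫₀ᵗ τ·e^(-11(t-τ)) dτ

Final answer: ∫₀ᵗ τ·e^(-11(t-τ)) dτ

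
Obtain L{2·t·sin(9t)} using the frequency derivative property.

L{sin(9t)} = 9/(s² + 81). By L{t·f(t)} = -F'(s): -d/ds[9/(s² + 81)] = -(9)·(-2s)/(s² + 81)² = 18s/(s² + 81)². Then L{2·t·sin(9t)} = 2·18s/(s² + 81)² = 36s/(s² + 81)²

Final answer: 36s/(s² + 81)²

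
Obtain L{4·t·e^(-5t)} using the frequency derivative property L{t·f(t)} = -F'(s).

L{e^(-5t)} = 1/(s+5). By frequency derivative: L{t·e^(-5t)} = -d/ds[1/(s+5)] = -(-1)/(s+5)² = 1/(s+5)². Then L{4·t·e^(-5t)} = 4·1/(s+5)² = 4/(s+5)²

Final answer: 4/(s+5)²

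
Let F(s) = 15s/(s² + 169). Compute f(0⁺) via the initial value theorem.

f(0⁺) = lim_{s→∞} s·15s/(s² + 169) = lim_{s→∞} 15s²/(s² + 169) = 15

Final answer: 15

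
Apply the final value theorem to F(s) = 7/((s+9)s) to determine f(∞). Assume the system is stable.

f(∞) = lim_{s→0} sF(s) = lim_{s→0} 7/(s+9) = 7/9

Final answer: 7/9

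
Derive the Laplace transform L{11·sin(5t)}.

L{sin(ωt)} = ω/(s² + ω²), so L{sin(5t)} = 5/(s² + 25). Then L{11·sin(5t)} = 11·5/(s² + 25) = 55/(s² + 25)

Final answer: 55/(s² + 25)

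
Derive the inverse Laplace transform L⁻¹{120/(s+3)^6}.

L⁻¹{n!/(s-a)^(n+1)} = t^n·e^(at), so L⁻¹{120/(s+3)^6} = t^5·e^(-3t)

Final answer: t^5·e^(-3t)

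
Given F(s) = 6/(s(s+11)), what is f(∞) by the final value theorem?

f(∞) = lim_{s→0} s·6/(s(s+11)) = lim_{s→0} 6/(s+11) = 6/11 = 6/11

Final answer: 6/11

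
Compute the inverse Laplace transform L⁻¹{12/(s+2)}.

L⁻¹{1/(s-a)} = e^(at), so L⁻¹{1/(s+2)} = e^(-2t), and L⁻¹{12/(s+2)} = 12·e^(-2t)

Final answer: 12·e^(-2t)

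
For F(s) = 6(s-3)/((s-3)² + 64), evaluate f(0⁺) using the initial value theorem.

f(0⁺) = lim_{s→∞} sF(s) = lim_{s→∞} 6s(s-3)/((s-3)² + 64) = 6

Final answer: 6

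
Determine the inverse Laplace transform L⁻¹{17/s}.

L⁻¹{c/s} = c, so L⁻¹{17/s} = 17

Final answer: 17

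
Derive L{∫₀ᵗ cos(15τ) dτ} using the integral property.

L{∫₀ᵗ f(τ)dτ} = F(s)/s with F(s) = s/(s² + 225), so the result is (s/(s² + 225))/s = 1/(s² + 225)

Final answer: 1/(s² + 225)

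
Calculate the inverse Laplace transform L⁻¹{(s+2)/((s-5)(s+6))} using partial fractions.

Using partial fractions, f(t) = (7e^(5t) + 4e^(-6t))/11

Final answer: (7e^(5t) + 4e^(-6t))/11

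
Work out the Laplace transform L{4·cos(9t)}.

L{cos(ωt)} = s/(s² + ω²), so L{cos(9t)} = s/(s² + 81). Then L{4·cos(9t)} = 4·s/(s² + 81) = 4s/(s² + 81)

Final answer: 4s/(s² + 81)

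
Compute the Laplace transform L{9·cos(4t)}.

L{cos(ωt)} = s/(s² + ω²), so L{cos(4t)} = s/(s² + 16). Then L{9·cos(4t)} = 9·s/(s² + 16) = 9s/(s² + 16)

Final answer: 9s/(s² + 16)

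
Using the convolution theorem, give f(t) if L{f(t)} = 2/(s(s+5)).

2/(s(s+5)) = (2/s)·(1/(s+5)) = L{2}·L{e^(-5t)}. By convolution, f(t) = 2*e^(-5t) = ∫₀ᵗ 2·e^(-5τ) dτ = 2·(1 - e^(-5t))/5

Final answer: 2·(1 - e^(-5t))/5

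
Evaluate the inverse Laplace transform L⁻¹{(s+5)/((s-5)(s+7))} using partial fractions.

Using partial fractions, f(t) = (10e^(5t) + 2e^(-7t))/12

Final answer: (10e^(5t) + 2e^(-7t))/12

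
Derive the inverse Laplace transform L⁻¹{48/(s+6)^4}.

L⁻¹{n!/(s-a)^(n+1)} = t^n·e^(at) with n=3, a=-6. So L⁻¹{6/(s+6)^4} = t^3·e^(-6t), and L⁻¹{48/(s+6)^4} = (48/6)·t^3·e^(-6t) = 8·t^3·e^(-6t)

Final answer: 8·t^3·e^(-6t)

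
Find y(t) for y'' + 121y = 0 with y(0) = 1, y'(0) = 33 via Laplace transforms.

L{y''} + 121L{y} = 0. s²Y - s - 33 + 121Y = 0. Y(s² + 121) = s + 33. Y = (s + 33)/(s² + 121). Inverting: y(t) = cos(11t) + 3sin(11t)

Final answer: y(t) = cos(11t) + 3sin(11t)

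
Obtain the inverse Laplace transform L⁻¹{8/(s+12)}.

L⁻¹{1/(s-a)} = e^(at), so L⁻¹{1/(s+12)} = e^(-12t), and L⁻¹{8/(s+12)} = 8·e^(-12t)

Final answer: 8·e^(-12t)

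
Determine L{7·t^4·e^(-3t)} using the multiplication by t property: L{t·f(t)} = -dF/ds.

Using L{t^n·e^(at)} = n!/(s-a)^(n+1), L{t^4·e^(-3t)} = 24/(s+3)^5, so L{7·t^4·e^(-3t)} = 7·24/(s+3)^5 = 168/(s+3)^5

Final answer: 168/(s+3)^5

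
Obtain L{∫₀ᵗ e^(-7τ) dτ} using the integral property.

L{∫₀ᵗ f(τ)dτ} = F(s)/s with F(s) = 1/(s+7), so L{∫₀ᵗ e^(-7τ) dτ} = 1/(s(s+7))

Final answer: 1/(s(s+7))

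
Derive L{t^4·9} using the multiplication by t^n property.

L{9} = 9/s. d^1/ds^1[1/s] = -1/s². d^2/ds^2[1/s] = 2/s^3. d^3/ds^3[1/s] = -6/s^4. d^4/ds^4[1/s] = 24/s^5. So L{t^4} = (-1)^{4}·24/s^5 = 24/s^5. Then L{t^4·9} = 9·24/s^5 = 216/s^5

Final answer: 216/s^5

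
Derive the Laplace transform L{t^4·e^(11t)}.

L{t^n·e^(at)} = n!/(s-a)^(n+1), so L{t^4·e^(11t)} = 24/(s-11)^5

Final answer: 24/(s-11)^5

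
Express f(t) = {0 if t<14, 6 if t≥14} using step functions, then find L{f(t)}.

f(t) = 6·u(t-14). L{u(t-14)} = e^(-14s)/s, so L{f(t)} = 6·e^(-14s)/s

Final answer: 6·e^(-14s)/s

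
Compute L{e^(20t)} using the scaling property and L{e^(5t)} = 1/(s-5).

Using L{f(at)} = (1/a)F(s/a) with a=4 and f(t) = e^(5t): L{e^(20t)} = (1/4) · 1/((s/4)-5) = (1/4) · 4/(s-20) = 1/(s-20)

Final answer: 1/(s-20)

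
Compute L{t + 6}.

L{t + 6} = L{t} + 6·L{1} = 1/s² + 6/s

Final answer: 1/s² + 6/s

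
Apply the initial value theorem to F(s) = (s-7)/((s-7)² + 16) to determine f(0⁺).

f(0⁺) = lim_{s→∞} sF(s) = lim_{s→∞} s(s-7)/((s-7)² + 16) = 1

Final answer: 1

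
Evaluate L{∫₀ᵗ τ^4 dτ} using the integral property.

L{∫₀ᵗ f(τ)dτ} = F(s)/s with f(t) = t^4. F(s) = 24/s^5, so L{∫₀ᵗ τ^4 dτ} = (24/s^5)/s = 24/s^6. (Check: ∫₀ᵗ τ^4 dτ = t^5/5.)

Final answer: 24/s^6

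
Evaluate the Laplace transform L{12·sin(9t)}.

L{sin(ωt)} = ω/(s² + ω²), so L{sin(9t)} = 9/(s² + 81). Then L{12·sin(9t)} = 12·9/(s² + 81) = 108/(s² + 81)

Final answer: 108/(s² + 81)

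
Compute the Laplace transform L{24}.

L{24} = 24 · L{1} = 24/s

Final answer: 24/s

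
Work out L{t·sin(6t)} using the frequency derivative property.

L{sin(6t)} = 6/(s² + 36). By L{t·f(t)} = -F'(s): -d/ds[6/(s² + 36)] = -(6)·(-2s)/(s² + 36)² = 12s/(s² + 36)²

Final answer: 12s/(s² + 36)²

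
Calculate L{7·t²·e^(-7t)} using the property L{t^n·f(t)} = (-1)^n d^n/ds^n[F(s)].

L{e^(-7t)} = 1/(s+7). d/ds[1/(s+7)] = -1/(s+7)². d²/ds²[1/(s+7)] = 2/(s+7)³. So L{t²·e^(-7t)} = (-1)² · 2/(s+7)³ = 2/(s+7)³. Then L{7·t²·e^(-7t)} = 7·2/(s+7)³ = 14/(s+7)³

Final answer: 14/(s+7)³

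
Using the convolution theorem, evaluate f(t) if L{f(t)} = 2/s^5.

2/s^5 = (2/s)·(1/s^4) = L{2}·L{t^3/6}. By convolution, f(t) = 2*t^3/6 = ∫₀ᵗ 2·τ^3/6 dτ = 2·t^4/24

Final answer: 2·t^4/24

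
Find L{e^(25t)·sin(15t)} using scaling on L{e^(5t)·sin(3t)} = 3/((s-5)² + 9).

Scaling with a=5: L{e^(25t)·sin(15t)} = (1/5) · 3/((s/5-5)² + 9). Simplifying: 15/((s-25)² + 225)

Final answer: 15/((s-25)² + 225)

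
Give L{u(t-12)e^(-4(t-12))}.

u(t-a)f(t-a) with f(t)=e^(-4t). L{e^(-4t)} = 1/(s+4). By time shift: e^(-12s)/(s+4)

Final answer: e^(-12s)/(s+4)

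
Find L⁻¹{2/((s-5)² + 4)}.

Form: b/((s-a)² + b²) → e^(at)sin(bt). With a=5, b=2

Final answer: e^(5t)·sin(2t)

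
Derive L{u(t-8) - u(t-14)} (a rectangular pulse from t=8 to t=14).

L{u(t-a)} = e^(-as)/s. L{u(t-8) - u(t-14)} = (e^(-8s) - e^(-14s))/s

Final answer: (e^(-8s) - e^(-14s))/s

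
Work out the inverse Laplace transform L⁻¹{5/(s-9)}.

L⁻¹{1/(s-a)} = e^(at), so L⁻¹{1/(s-9)} = e^(9t), and L⁻¹{5/(s-9)} = 5·e^(9t)

Final answer: 5·e^(9t)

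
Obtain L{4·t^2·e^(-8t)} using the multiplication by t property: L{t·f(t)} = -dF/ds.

Using L{t^n·e^(at)} = n!/(s-a)^(n+1), L{t^2·e^(-8t)} = 2/(s+8)^3, so L{4·t^2·e^(-8t)} = 4·2/(s+8)^3 = 8/(s+8)^3

Final answer: 8/(s+8)^3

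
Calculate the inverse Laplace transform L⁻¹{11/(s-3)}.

L⁻¹{1/(s-a)} = e^(at), so L⁻¹{1/(s-3)} = e^(3t), and L⁻¹{11/(s-3)} = 11·e^(3t)

Final answer: 11·e^(3t)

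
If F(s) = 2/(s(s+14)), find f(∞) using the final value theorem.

f(∞) = lim_{s→0} s·2/(s(s+14)) = lim_{s→0} 2/(s+14) = 2/14 = 1/7

Final answer: 1/7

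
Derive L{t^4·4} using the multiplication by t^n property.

L{4} = 4/s. d^1/ds^1[1/s] = -1/s². d^2/ds^2[1/s] = 2/s^3. d^3/ds^3[1/s] = -6/s^4. d^4/ds^4[1/s] = 24/s^5. So L{t^4} = (-1)^{4}·24/s^5 = 24/s^5. Then L{t^4·4} = 4·24/s^5 = 96/s^5

Final answer: 96/s^5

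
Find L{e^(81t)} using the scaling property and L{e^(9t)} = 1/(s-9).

Using L{f(at)} = (1/a)F(s/a) with a=9 and f(t) = e^(9t): L{e^(81t)} = (1/9) · 1/((s/9)-9) = (1/9) · 9/(s-81) = 1/(s-81)

Final answer: 1/(s-81)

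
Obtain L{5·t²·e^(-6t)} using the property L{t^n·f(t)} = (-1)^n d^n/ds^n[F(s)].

L{e^(-6t)} = 1/(s+6). d/ds[1/(s+6)] = -1/(s+6)². d²/ds²[1/(s+6)] = 2/(s+6)³. So L{t²·e^(-6t)} = (-1)² · 2/(s+6)³ = 2/(s+6)³. Then L{5·t²·e^(-6t)} = 5·2/(s+6)³ = 10/(s+6)³

Final answer: 10/(s+6)³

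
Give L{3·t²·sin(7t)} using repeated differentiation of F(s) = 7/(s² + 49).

F(s) = 7/(s² + 49). F'(s) = -14s/(s² + 49)². F''(s) = -14(49 - 3s²)/(s² + 49)³ = (42s² - 686)/(s² + 49)³. So L{t²·sin(7t)} = (-1)² F''(s) = (42s² - 686)/(s² + 49)³. Then L{3·t²·sin(7t)} = 3·(42s² - 686)/(s² + 49)³ = (126s² - 2058)/(s² + 49)³

Final answer: (126s² - 2058)/(s² + 49)³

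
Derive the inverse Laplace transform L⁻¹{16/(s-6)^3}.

L⁻¹{n!/(s-a)^(n+1)} = t^n·e^(at) with n=2, a=6. So L⁻¹{2/(s-6)^3} = t^2·e^(6t), and L⁻¹{16/(s-6)^3} = (16/2)·t^2·e^(6t) = 8·t^2·e^(6t)

Final answer: 8·t^2·e^(6t)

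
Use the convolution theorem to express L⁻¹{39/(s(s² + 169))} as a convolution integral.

39/(s(s² + 169)) = (1/s)·(39/(s² + 169)) = L{1}·L{3·sin(13t)}. So f(t) = 1*(3·sin(13t)) = ∫₀ᵗ 3·sin(13τ) dτ

Final answer: ∫₀ᵗ 3·sin(13τ) dτ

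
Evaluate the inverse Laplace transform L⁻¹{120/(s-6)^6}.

L⁻¹{n!/(s-a)^(n+1)} = t^n·e^(at), so L⁻¹{120/(s-6)^6} = t^5·e^(6t)

Final answer: t^5·e^(6t)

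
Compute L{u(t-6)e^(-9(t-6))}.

u(t-a)f(t-a) with f(t)=e^(-9t). L{e^(-9t)} = 1/(s+9). By time shift: e^(-6s)/(s+9)

Final answer: e^(-6s)/(s+9)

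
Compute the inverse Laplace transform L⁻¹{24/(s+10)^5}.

L⁻¹{n!/(s-a)^(n+1)} = t^n·e^(at), so L⁻¹{24/(s+10)^5} = t^4·e^(-10t)

Final answer: t^4·e^(-10t)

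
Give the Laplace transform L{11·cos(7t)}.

L{cos(ωt)} = s/(s² + ω²), so L{cos(7t)} = s/(s² + 49). Then L{11·cos(7t)} = 11·s/(s² + 49) = 11s/(s² + 49)

Final answer: 11s/(s² + 49)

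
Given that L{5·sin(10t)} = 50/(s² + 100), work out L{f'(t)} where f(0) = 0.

L{f'(t)} = s·F(s) - f(0) = s·50/(s² + 100) - 0 = 50s/(s² + 100)

Final answer: 50s/(s² + 100)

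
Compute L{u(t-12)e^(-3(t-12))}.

u(t-a)f(t-a) with f(t)=e^(-3t). L{e^(-3t)} = 1/(s+3). By time shift: e^(-12s)/(s+3)

Final answer: e^(-12s)/(s+3)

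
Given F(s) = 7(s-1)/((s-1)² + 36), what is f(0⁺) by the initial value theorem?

f(0⁺) = lim_{s→∞} sF(s) = lim_{s→∞} 7s(s-1)/((s-1)² + 36) = 7

Final answer: 7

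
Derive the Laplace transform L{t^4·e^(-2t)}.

L{t^n·e^(at)} = n!/(s-a)^(n+1), so L{t^4·e^(-2t)} = 24/(s+2)^5

Final answer: 24/(s+2)^5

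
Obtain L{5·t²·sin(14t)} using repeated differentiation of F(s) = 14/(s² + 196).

F(s) = 14/(s² + 196). F'(s) = -28s/(s² + 196)². F''(s) = -28(196 - 3s²)/(s² + 196)³ = (84s² - 5488)/(s² + 196)³. So L{t²·sin(14t)} = (-1)² F''(s) = (84s² - 5488)/(s² + 196)³. Then L{5·t²·sin(14t)} = 5·(84s² - 5488)/(s² + 196)³ = (420s² - 27440)/(s² + 196)³

Final answer: (420s² - 27440)/(s² + 196)³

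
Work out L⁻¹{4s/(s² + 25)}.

This is the form c·s/(s² + a²) with a = 5, c = 4. L⁻¹ = 4·cos(5t)

Final answer: 4·cos(5t)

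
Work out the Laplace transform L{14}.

L{14} = 14 · L{1} = 14/s

Final answer: 14/s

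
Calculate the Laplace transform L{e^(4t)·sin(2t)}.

L{e^(at)·sin(ωt)} = ω/((s-a)² + ω²), so L{e^(4t)·sin(2t)} = 2/((s-4)² + 4)

Final answer: 2/((s-4)² + 4)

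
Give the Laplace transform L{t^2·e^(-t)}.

L{t^n·e^(at)} = n!/(s-a)^(n+1), so L{t^2·e^(-t)} = 2/(s+1)^3

Final answer: 2/(s+1)^3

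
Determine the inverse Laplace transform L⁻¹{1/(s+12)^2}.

L⁻¹{n!/(s-a)^(n+1)} = t^n·e^(at), so L⁻¹{1/(s+12)^2} = t·e^(-12t)

Final answer: t·e^(-12t)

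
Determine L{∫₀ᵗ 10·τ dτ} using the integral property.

L{∫₀ᵗ f(τ)dτ} = F(s)/s with f(t) = 10t. F(s) = 10/s^2, so L{∫₀ᵗ 10·τ dτ} = (10/s^2)/s = 10/s^3. (Check: ∫₀ᵗ 10·τ dτ = 10t^2/2.)

Final answer: 10/s^3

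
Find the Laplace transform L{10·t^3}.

L{t^n} = n!/s^(n+1), so L{t^3} = 6/s^4. Then L{10·t^3} = 10·6/s^4 = 60/s^4

Final answer: 60/s^4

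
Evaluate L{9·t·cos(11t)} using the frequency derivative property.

L{cos(11t)} = s/(s² + 121). Derivative: d/ds[s/(s² + 121)] = [(s² + 121) - s·2s]/(s² + 121)² = (121 - s²)/(s² + 121)². So L{t·cos(11t)} = -F'(s) = (s² - 121)/(s² + 121)². Then L{9·t·cos(11t)} = 9·(s² - 121)/(s² + 121)²

Final answer: 9·(s² - 121)/(s² + 121)²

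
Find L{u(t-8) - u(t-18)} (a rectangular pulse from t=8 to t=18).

L{u(t-a)} = e^(-as)/s. L{u(t-8) - u(t-18)} = (e^(-8s) - e^(-18s))/s

Final answer: (e^(-8s) - e^(-18s))/s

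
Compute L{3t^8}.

L{t^n} = n!/s^(n+1). So L{3t^8} = 3·8!/s^9 = 120960/s^9

Final answer: 120960/s^9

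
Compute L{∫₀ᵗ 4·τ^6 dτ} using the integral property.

L{∫₀ᵗ f(τ)dτ} = F(s)/s with f(t) = 4t^6. F(s) = 2880/s^7, so L{∫₀ᵗ 4·τ^6 dτ} = (2880/s^7)/s = 2880/s^8. (Check: ∫₀ᵗ 4·τ^6 dτ = 4t^7/7.)

Final answer: 2880/s^8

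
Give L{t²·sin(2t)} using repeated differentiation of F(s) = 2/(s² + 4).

F(s) = 2/(s² + 4). F'(s) = -4s/(s² + 4)². F''(s) = -4(4 - 3s²)/(s² + 4)³ = (12s² - 16)/(s² + 4)³. So L{t²·sin(2t)} = (-1)² F''(s) = (12s² - 16)/(s² + 4)³

Final answer: (12s² - 16)/(s² + 4)³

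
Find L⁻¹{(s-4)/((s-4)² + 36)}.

Using frequency shift: L⁻¹{(s-a)/((s-a)² + b²)} = e^(at)cos(bt). Here a=4, b=6

Final answer: e^(4t)·cos(6t)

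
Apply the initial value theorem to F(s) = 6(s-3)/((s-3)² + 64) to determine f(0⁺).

f(0⁺) = lim_{s→∞} sF(s) = lim_{s→∞} 6s(s-3)/((s-3)² + 64) = 6

Final answer: 6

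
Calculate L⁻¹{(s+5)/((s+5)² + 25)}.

Using frequency shift: L⁻¹{(s-a)/((s-a)² + b²)} = e^(at)cos(bt). Here a=-5, b=5

Final answer: e^(-5t)·cos(5t)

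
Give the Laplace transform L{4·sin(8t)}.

L{sin(ωt)} = ω/(s² + ω²), so L{sin(8t)} = 8/(s² + 64). Then L{4·sin(8t)} = 4·8/(s² + 64) = 32/(s² + 64)

Final answer: 32/(s² + 64)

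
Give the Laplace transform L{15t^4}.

L{15t^4} = 15 · L{t^4} = 15 · 24/s^5 = 360/s^5

Final answer: 360/s^5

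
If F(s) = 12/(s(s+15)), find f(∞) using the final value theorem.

f(∞) = lim_{s→0} s·12/(s(s+15)) = lim_{s→0} 12/(s+15) = 12/15 = 4/5

Final answer: 4/5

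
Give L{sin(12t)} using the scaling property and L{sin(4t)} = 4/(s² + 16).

Using L{f(at)} = (1/a)F(s/a) with a=3: L{sin(12t)} = (1/3) · 4/((s/3)² + 16) = (1/3) · 4·9/(s² + 144) = 12/(s² + 144)

Final answer: 12/(s² + 144)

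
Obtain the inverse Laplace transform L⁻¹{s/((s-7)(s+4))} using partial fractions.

Using partial fractions, f(t) = (7e^(7t) + 4e^(-4t))/11

Final answer: (7e^(7t) + 4e^(-4t))/11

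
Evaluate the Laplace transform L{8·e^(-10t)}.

L{e^(at)} = 1/(s-a), so L{e^(-10t)} = 1/(s+10). Then L{8·e^(-10t)} = 8/(s+10)

Final answer: 8/(s+10)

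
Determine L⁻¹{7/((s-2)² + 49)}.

Form: b/((s-a)² + b²) → e^(at)sin(bt). With a=2, b=7

Final answer: e^(2t)·sin(7t)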